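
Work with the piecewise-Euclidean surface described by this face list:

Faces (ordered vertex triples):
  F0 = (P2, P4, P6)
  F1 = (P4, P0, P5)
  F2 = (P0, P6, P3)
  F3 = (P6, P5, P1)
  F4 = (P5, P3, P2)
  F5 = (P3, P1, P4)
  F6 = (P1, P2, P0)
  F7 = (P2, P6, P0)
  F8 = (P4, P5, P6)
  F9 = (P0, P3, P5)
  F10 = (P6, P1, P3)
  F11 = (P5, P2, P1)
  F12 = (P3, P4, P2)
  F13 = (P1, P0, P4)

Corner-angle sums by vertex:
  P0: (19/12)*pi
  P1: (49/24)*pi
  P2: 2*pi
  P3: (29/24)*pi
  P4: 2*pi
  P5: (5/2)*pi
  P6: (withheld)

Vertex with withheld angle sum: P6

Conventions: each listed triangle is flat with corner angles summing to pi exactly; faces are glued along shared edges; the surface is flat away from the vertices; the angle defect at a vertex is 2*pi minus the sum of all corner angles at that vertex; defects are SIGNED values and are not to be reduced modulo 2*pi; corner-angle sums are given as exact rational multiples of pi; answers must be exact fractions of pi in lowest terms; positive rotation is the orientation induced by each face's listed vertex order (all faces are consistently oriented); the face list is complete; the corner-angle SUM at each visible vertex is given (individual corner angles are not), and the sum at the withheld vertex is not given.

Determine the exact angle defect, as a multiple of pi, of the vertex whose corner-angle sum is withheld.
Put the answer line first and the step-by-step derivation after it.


Answer: defect(P6) = (-2/3)*pi

V = 7, E = 21, F = 14; chi = V - E + F = 0
Gauss-Bonnet: total defect = 2*pi*chi = 0; visible defects sum to (2/3)*pi


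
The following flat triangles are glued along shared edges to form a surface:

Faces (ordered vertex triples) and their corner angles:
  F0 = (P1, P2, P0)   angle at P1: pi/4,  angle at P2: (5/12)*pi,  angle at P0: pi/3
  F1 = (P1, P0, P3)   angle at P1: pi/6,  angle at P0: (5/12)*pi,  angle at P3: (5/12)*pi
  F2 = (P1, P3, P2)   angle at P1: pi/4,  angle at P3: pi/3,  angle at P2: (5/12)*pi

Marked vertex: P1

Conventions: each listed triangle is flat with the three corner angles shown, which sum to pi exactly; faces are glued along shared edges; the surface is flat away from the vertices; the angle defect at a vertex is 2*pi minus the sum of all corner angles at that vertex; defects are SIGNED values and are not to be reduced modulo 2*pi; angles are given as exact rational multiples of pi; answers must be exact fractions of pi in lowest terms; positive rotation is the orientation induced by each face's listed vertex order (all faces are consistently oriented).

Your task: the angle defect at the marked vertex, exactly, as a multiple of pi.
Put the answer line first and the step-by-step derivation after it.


Answer: defect(P1) = (4/3)*pi

Sum of corner angles at P1: (2/3)*pi
defect = 2*pi - (2/3)*pi


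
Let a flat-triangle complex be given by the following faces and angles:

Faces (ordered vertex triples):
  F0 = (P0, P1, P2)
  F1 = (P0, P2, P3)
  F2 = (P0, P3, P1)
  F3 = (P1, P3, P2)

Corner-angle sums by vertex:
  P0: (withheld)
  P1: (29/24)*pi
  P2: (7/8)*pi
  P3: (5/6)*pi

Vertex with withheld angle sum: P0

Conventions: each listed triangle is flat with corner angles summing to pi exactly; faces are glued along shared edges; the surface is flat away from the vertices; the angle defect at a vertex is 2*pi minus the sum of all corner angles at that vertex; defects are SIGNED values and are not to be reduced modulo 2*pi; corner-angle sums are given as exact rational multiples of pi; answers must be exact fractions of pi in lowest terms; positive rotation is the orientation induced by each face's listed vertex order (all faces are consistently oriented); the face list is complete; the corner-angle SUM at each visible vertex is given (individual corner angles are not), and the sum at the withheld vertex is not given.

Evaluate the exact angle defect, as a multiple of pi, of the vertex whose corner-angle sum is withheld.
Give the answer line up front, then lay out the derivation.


Answer: defect(P0) = (11/12)*pi

V = 4, E = 6, F = 4; chi = V - E + F = 2
Gauss-Bonnet: total defect = 2*pi*chi = 4*pi; visible defects sum to (37/12)*pi


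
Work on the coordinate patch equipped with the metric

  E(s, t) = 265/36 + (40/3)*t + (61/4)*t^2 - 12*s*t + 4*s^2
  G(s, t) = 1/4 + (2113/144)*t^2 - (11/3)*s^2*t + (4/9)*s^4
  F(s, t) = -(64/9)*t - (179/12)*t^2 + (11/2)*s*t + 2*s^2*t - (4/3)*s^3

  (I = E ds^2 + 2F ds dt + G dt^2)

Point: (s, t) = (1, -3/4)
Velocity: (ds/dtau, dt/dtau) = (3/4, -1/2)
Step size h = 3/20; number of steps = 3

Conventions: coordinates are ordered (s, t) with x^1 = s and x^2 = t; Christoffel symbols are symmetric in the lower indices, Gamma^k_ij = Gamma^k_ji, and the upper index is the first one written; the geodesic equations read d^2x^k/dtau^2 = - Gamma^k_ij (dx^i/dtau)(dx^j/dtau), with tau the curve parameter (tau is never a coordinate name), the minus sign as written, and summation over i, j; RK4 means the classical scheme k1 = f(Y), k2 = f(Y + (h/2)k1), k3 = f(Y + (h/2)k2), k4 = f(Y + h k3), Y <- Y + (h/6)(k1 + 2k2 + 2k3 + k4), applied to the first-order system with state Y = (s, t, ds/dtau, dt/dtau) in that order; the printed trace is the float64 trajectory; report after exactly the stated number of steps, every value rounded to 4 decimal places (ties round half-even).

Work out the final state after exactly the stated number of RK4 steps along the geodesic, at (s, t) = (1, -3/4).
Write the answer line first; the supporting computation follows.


Answer: s = 1.2292, t = -1.0183, ds/dtau = 0.2933, dt/dtau = -0.6795

f(Y) = (ds/dtau, dt/dtau, -Gamma^s_ij Y'^i Y'^j, -Gamma^t_ij Y'^i Y'^j) with the Gammas evaluated at the stage position; h = 0.150000; intermediate values shown to 6 dp
step 0: s = 1.0000, t = -0.7500, ds/dtau = 0.7500, dt/dtau = -0.5000
step 1:
  k1: at (s, t) = (1.000000, -0.750000), (ds/dtau, dt/dtau) = (0.750000, -0.500000); Gamma_sss = 0.790867, Gamma_sst = -0.738630, Gamma_stt = 0.784732, Gamma_tss = 0.646832, Gamma_tst = -0.321323, Gamma_ttt = -0.425612; k1 = (0.750000, -0.500000, -1.195018, -0.498432)
  k2: at (s, t) = (1.056250, -0.787500), (ds/dtau, dt/dtau) = (0.660374, -0.537382); Gamma_sss = 0.808375, Gamma_sst = -0.762232, Gamma_stt = 0.788629, Gamma_tss = 0.678041, Gamma_tst = -0.358820, Gamma_ttt = -0.342035; k2 = (0.660374, -0.537382, -1.121258, -0.451588)
  k3: at (s, t) = (1.049528, -0.790304), (ds/dtau, dt/dtau) = (0.665906, -0.533869); Gamma_sss = 0.813124, Gamma_sst = -0.766890, Gamma_stt = 0.796066, Gamma_tss = 0.684353, Gamma_tst = -0.363750, Gamma_ttt = -0.336873; k3 = (0.665906, -0.533869, -1.132724, -0.466079)
  k4: at (s, t) = (1.099886, -0.830080), (ds/dtau, dt/dtau) = (0.580091, -0.569912); Gamma_sss = 0.831849, Gamma_sst = -0.791463, Gamma_stt = 0.805290, Gamma_tss = 0.714494, Gamma_tst = -0.401584, Gamma_ttt = -0.257607; k4 = (0.580091, -0.569912, -1.064797, -0.422289)
  Y <- Y + (h/6)(k1 + 2k2 + 2k3 + k4): s = 1.0996, t = -0.8303, ds/dtau = 0.5808, dt/dtau = -0.5689
step 2:
  k1: at (s, t) = (1.099566, -0.830310), (ds/dtau, dt/dtau) = (0.580805, -0.568901); Gamma_sss = 0.832167, Gamma_sst = -0.791780, Gamma_stt = 0.805734, Gamma_tss = 0.714918, Gamma_tst = -0.401938, Gamma_ttt = -0.257185; k1 = (0.580805, -0.568901, -1.064736, -0.423547)
  k2: at (s, t) = (1.143127, -0.872978), (ds/dtau, dt/dtau) = (0.500950, -0.600667); Gamma_sss = 0.853280, Gamma_sst = -0.818522, Gamma_stt = 0.821210, Gamma_tss = 0.746135, Gamma_tst = -0.441360, Gamma_ttt = -0.180252; k2 = (0.500950, -0.600667, -1.003019, -0.387823)
  k3: at (s, t) = (1.137138, -0.875360), (ds/dtau, dt/dtau) = (0.505579, -0.597988); Gamma_sss = 0.857628, Gamma_sst = -0.822656, Gamma_stt = 0.827392, Gamma_tss = 0.751764, Gamma_tst = -0.445729, Gamma_ttt = -0.175969; k3 = (0.505579, -0.597988, -1.012513, -0.398749)
  k4: at (s, t) = (1.175403, -0.920009), (ds/dtau, dt/dtau) = (0.428929, -0.628714); Gamma_sss = 0.880279, Gamma_sst = -0.850615, Gamma_stt = 0.846733, Gamma_tss = 0.783241, Gamma_tst = -0.485693, Gamma_ttt = -0.102307; k4 = (0.428929, -0.628714, -0.955427, -0.365617)
  Y <- Y + (h/6)(k1 + 2k2 + 2k3 + k4): s = 1.1751, t = -0.9202, ds/dtau = 0.4295, dt/dtau = -0.6280
step 3:
  k1: at (s, t) = (1.175136, -0.920184), (ds/dtau, dt/dtau) = (0.429525, -0.627959); Gamma_sss = 0.880534, Gamma_sst = -0.850863, Gamma_stt = 0.847070, Gamma_tss = 0.783569, Gamma_tst = -0.485967, Gamma_ttt = -0.102004; k1 = (0.429525, -0.627959, -0.955475, -0.366492)
  k2: at (s, t) = (1.207350, -0.967280), (ds/dtau, dt/dtau) = (0.357864, -0.655446); Gamma_sss = 0.905673, Gamma_sst = -0.880963, Gamma_stt = 0.871113, Gamma_tss = 0.816841, Gamma_tst = -0.527492, Gamma_ttt = -0.030067; k2 = (0.357864, -0.655446, -0.903504, -0.339151)
  k3: at (s, t) = (1.201976, -0.969342), (ds/dtau, dt/dtau) = (0.361762, -0.653395); Gamma_sss = 0.909684, Gamma_sst = -0.884701, Gamma_stt = 0.876422, Gamma_tss = 0.821880, Gamma_tst = -0.531418, Gamma_ttt = -0.026338; k3 = (0.361762, -0.653395, -0.911459, -0.347543)
  k4: at (s, t) = (1.229400, -1.018193), (ds/dtau, dt/dtau) = (0.292806, -0.680090); Gamma_sss = 0.936601, Gamma_sst = -0.916189, Gamma_stt = 0.903514, Gamma_tss = 0.856144, Gamma_tst = -0.573706, Gamma_ttt = 0.043339; k4 = (0.292806, -0.680090, -0.863086, -0.321936)
  Y <- Y + (h/6)(k1 + 2k2 + 2k3 + k4): s = 1.2292, t = -1.0183, ds/dtau = 0.2933, dt/dtau = -0.6795


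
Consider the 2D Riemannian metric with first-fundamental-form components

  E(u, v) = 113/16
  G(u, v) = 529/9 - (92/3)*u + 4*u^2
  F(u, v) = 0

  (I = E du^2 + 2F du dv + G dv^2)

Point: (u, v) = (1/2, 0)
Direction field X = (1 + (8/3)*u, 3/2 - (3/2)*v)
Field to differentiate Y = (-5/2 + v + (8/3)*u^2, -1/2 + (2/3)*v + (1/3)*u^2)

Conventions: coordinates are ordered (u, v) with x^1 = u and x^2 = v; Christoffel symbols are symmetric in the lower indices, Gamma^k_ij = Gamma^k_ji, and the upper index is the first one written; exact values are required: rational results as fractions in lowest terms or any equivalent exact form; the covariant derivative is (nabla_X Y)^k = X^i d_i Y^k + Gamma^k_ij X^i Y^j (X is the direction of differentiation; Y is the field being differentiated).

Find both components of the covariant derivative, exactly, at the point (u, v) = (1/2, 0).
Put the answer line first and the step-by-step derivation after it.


Answer: (nabla_X Y)^u = 13307/2034, (nabla_X Y)^v = 521/180

E = 113/16, F = 0, G = 400/9 at the point
E_u = 0, E_v = 0, F_u = 0, F_v = 0, G_u = -80/3, G_v = 0
EG - F^2 = 2825/9;  g^inv = (9/2825) * [[400/9, 0], [0, 113/16]]
first-kind symbols [ij,l] = (1/2)(d_i g_jl + d_j g_il - d_l g_ij): [uu,u] = E_u/2 = 0, [uu,v] = F_u - E_v/2 = 0, [uv,u] = E_v/2 = 0, [uv,v] = G_u/2 = -40/3, [vv,u] = F_v - G_u/2 = 40/3, [vv,v] = G_v/2 = 0
Gamma^u_ij = (G*[ij,u] - F*[ij,v])/(EG - F^2), Gamma^v_ij = (E*[ij,v] - F*[ij,u])/(EG - F^2)
Gamma_uuu = 0, Gamma_uuv = 0, Gamma_uvv = 640/339, Gamma_vuu = 0, Gamma_vuv = -3/10, Gamma_vvv = 0
X = (7/3, 3/2), Y = (-11/6, -5/12) at the point


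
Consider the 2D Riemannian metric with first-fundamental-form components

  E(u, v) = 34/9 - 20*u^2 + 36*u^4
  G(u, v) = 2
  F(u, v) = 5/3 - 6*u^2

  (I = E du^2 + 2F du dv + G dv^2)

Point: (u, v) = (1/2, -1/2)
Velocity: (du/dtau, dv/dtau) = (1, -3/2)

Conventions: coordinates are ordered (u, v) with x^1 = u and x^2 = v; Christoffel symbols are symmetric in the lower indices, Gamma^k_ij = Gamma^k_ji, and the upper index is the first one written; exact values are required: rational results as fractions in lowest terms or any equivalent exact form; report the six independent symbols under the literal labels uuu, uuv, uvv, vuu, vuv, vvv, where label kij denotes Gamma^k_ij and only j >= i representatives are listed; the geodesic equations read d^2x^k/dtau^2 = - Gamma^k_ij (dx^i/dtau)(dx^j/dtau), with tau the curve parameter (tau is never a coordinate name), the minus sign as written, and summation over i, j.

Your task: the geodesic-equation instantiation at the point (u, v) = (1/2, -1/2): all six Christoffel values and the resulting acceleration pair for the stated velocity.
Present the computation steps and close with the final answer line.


E = 37/36, F = 1/6, G = 2 at the point
E_u = -2, E_v = 0, F_u = -6, F_v = 0, G_u = 0, G_v = 0
EG - F^2 = 73/36;  g^inv = (36/73) * [[2, -1/6], [-1/6, 37/36]]
first-kind symbols [ij,l] = (1/2)(d_i g_jl + d_j g_il - d_l g_ij): [uu,u] = E_u/2 = -1, [uu,v] = F_u - E_v/2 = -6, [uv,u] = E_v/2 = 0, [uv,v] = G_u/2 = 0, [vv,u] = F_v - G_u/2 = 0, [vv,v] = G_v/2 = 0
Gamma^u_ij = (G*[ij,u] - F*[ij,v])/(EG - F^2), Gamma^v_ij = (E*[ij,v] - F*[ij,u])/(EG - F^2)
Gamma_uuu = -36/73, Gamma_uuv = 0, Gamma_uvv = 0, Gamma_vuu = -216/73, Gamma_vuv = 0, Gamma_vvv = 0
d^2u/dtau^2 = -(Gamma_uuu*(1)^2 + 2*Gamma_uuv*(1)*(-3/2) + Gamma_uvv*(-3/2)^2) = 36/73
d^2v/dtau^2 = -(Gamma_vuu*(1)^2 + 2*Gamma_vuv*(1)*(-3/2) + Gamma_vvv*(-3/2)^2) = 216/73

Answer: Gamma_uuu = -36/73, Gamma_uuv = 0, Gamma_uvv = 0, Gamma_vuu = -216/73, Gamma_vuv = 0, Gamma_vvv = 0; accelerations (d^2u/dtau^2, d^2v/dtau^2) = (36/73, 216/73)


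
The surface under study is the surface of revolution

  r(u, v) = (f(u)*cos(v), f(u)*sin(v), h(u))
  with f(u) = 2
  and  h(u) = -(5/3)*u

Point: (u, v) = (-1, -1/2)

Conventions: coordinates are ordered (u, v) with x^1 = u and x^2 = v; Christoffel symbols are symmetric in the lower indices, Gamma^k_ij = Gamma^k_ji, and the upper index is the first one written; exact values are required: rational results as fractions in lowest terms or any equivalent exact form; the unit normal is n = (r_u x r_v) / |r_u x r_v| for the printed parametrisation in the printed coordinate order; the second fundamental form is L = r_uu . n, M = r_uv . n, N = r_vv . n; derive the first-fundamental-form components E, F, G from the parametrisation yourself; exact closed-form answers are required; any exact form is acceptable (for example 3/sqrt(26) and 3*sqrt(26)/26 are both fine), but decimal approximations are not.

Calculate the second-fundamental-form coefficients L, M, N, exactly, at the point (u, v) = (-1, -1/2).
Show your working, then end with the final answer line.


f = 2, f' = 0, f'' = 0, h' = -5/3, h'' = 0
E = 25/9, F = 0, G = 4; answer radicand W^2 = 25/9
unnormalised second-form numerators: l = 0, m = 0, n = -10/3; L = l/sqrt(25/9), and similarly M = m/sqrt(W^2), N = n/sqrt(W^2)

Answer: L = 0, M = 0, N = -2


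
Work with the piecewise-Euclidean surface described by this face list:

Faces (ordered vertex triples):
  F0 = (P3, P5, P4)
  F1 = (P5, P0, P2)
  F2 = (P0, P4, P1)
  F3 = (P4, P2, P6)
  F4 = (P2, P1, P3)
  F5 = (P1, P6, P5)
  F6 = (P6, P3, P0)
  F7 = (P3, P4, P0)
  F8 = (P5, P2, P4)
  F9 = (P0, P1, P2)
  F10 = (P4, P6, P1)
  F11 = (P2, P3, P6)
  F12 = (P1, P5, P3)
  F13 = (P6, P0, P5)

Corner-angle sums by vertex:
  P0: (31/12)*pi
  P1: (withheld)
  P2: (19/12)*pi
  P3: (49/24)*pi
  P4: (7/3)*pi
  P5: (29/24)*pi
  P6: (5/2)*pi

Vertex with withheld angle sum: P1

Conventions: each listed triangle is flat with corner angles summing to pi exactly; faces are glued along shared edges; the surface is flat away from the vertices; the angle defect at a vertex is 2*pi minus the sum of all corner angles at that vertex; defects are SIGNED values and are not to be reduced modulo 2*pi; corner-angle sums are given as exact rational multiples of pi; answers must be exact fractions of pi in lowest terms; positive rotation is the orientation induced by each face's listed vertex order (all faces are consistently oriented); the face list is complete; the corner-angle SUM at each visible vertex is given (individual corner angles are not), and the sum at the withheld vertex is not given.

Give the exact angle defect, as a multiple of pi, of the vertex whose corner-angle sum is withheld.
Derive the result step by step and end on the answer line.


V = 7, E = 21, F = 14; chi = V - E + F = 0
Gauss-Bonnet: total defect = 2*pi*chi = 0; visible defects sum to -pi/4

Answer: defect(P1) = pi/4


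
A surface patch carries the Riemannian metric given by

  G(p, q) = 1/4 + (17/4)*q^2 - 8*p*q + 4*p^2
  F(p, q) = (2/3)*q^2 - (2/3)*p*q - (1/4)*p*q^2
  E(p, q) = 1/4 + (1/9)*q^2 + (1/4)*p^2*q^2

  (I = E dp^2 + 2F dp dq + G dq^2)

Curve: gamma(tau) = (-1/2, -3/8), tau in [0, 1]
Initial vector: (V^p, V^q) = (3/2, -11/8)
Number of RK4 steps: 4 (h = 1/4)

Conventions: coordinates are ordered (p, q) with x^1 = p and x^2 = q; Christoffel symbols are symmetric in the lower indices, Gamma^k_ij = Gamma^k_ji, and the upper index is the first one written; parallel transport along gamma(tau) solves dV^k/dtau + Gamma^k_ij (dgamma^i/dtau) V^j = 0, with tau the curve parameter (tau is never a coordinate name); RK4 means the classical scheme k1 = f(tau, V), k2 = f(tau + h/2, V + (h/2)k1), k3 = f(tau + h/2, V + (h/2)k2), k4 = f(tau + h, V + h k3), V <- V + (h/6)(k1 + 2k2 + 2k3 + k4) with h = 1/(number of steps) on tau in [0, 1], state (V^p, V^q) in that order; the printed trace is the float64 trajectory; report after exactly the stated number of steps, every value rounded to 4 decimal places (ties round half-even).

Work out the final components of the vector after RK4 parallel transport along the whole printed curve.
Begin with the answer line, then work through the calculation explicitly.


Answer: V^p = 1.5000, V^q = -1.3750

gamma'(tau) = (0, 0); f(tau, V)^k = -Gamma^k_ij(gamma(tau)) gamma'^i(tau) V^j; h = 1/4; intermediate values shown to 6 dp
curve data and Christoffel symbols at the stage parameters:
  tau = 0.000000: gamma = (-0.500000, -0.375000), gamma' = (0.000000, 0.000000); Gamma_ppp = -0.023985, Gamma_ppq = -0.309509, Gamma_pqq = 0.933120, Gamma_qpp = 0.804300, Gamma_qpq = -1.450374, Gamma_qqq = 1.205235
  tau = 0.125000: gamma = (-0.500000, -0.375000), gamma' = (0.000000, 0.000000); Gamma_ppp = -0.023985, Gamma_ppq = -0.309509, Gamma_pqq = 0.933120, Gamma_qpp = 0.804300, Gamma_qpq = -1.450374, Gamma_qqq = 1.205235
  tau = 0.250000: gamma = (-0.500000, -0.375000), gamma' = (0.000000, 0.000000); Gamma_ppp = -0.023985, Gamma_ppq = -0.309509, Gamma_pqq = 0.933120, Gamma_qpp = 0.804300, Gamma_qpq = -1.450374, Gamma_qqq = 1.205235
  tau = 0.375000: gamma = (-0.500000, -0.375000), gamma' = (0.000000, 0.000000); Gamma_ppp = -0.023985, Gamma_ppq = -0.309509, Gamma_pqq = 0.933120, Gamma_qpp = 0.804300, Gamma_qpq = -1.450374, Gamma_qqq = 1.205235
  tau = 0.500000: gamma = (-0.500000, -0.375000), gamma' = (0.000000, 0.000000); Gamma_ppp = -0.023985, Gamma_ppq = -0.309509, Gamma_pqq = 0.933120, Gamma_qpp = 0.804300, Gamma_qpq = -1.450374, Gamma_qqq = 1.205235
  tau = 0.625000: gamma = (-0.500000, -0.375000), gamma' = (0.000000, 0.000000); Gamma_ppp = -0.023985, Gamma_ppq = -0.309509, Gamma_pqq = 0.933120, Gamma_qpp = 0.804300, Gamma_qpq = -1.450374, Gamma_qqq = 1.205235
  tau = 0.750000: gamma = (-0.500000, -0.375000), gamma' = (0.000000, 0.000000); Gamma_ppp = -0.023985, Gamma_ppq = -0.309509, Gamma_pqq = 0.933120, Gamma_qpp = 0.804300, Gamma_qpq = -1.450374, Gamma_qqq = 1.205235
  tau = 0.875000: gamma = (-0.500000, -0.375000), gamma' = (0.000000, 0.000000); Gamma_ppp = -0.023985, Gamma_ppq = -0.309509, Gamma_pqq = 0.933120, Gamma_qpp = 0.804300, Gamma_qpq = -1.450374, Gamma_qqq = 1.205235
  tau = 1.000000: gamma = (-0.500000, -0.375000), gamma' = (0.000000, 0.000000); Gamma_ppp = -0.023985, Gamma_ppq = -0.309509, Gamma_pqq = 0.933120, Gamma_qpp = 0.804300, Gamma_qpq = -1.450374, Gamma_qqq = 1.205235
step 0: V^p = 1.5000, V^q = -1.3750
step 1: k1 = (0.000000, 0.000000), k2 = (0.000000, 0.000000), k3 = (0.000000, 0.000000), k4 = (0.000000, 0.000000); V <- V + (h/6)(k1 + 2k2 + 2k3 + k4): V^p = 1.5000, V^q = -1.3750
step 2: k1 = (0.000000, 0.000000), k2 = (0.000000, 0.000000), k3 = (0.000000, 0.000000), k4 = (0.000000, 0.000000); V <- V + (h/6)(k1 + 2k2 + 2k3 + k4): V^p = 1.5000, V^q = -1.3750
step 3: k1 = (0.000000, 0.000000), k2 = (0.000000, 0.000000), k3 = (0.000000, 0.000000), k4 = (0.000000, 0.000000); V <- V + (h/6)(k1 + 2k2 + 2k3 + k4): V^p = 1.5000, V^q = -1.3750
step 4: k1 = (0.000000, 0.000000), k2 = (0.000000, 0.000000), k3 = (0.000000, 0.000000), k4 = (0.000000, 0.000000); V <- V + (h/6)(k1 + 2k2 + 2k3 + k4): V^p = 1.5000, V^q = -1.3750


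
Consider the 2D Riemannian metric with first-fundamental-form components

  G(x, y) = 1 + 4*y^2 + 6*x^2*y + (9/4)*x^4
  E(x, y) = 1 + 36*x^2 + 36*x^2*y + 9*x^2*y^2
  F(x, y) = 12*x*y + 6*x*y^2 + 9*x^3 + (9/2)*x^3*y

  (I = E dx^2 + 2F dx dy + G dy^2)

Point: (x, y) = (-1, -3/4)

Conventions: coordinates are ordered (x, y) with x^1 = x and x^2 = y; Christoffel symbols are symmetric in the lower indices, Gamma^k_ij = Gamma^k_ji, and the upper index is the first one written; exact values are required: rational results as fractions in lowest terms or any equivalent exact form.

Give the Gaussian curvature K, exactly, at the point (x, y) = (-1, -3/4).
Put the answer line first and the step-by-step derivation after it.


Answer: K = -384/58081

E = 241/16, F = 0, G = 1, EG - F^2 = 241/16 at the point
E_x = -225/8, E_y = 45/2, F_x = 45/4, F_y = -15/2, G_x = 0, G_y = 0
E_yy = 18, F_xy = 33/2, G_xx = 18
The intrinsic route: Brioschi's K = (det M1 - det M2)/(EG - F^2)^2.
M1 = [[-E_yy/2 + F_xy - G_xx/2, E_x/2, F_x - E_y/2], [F_y - G_x/2, E, F], [G_y/2, F, G]] = [[-3/2, -225/16, 0], [-15/2, 241/16, 0], [0, 0, 1]]; det M1 = -2049/16
M2 = [[0, E_y/2, G_x/2], [E_y/2, E, F], [G_x/2, F, G]] = [[0, 45/4, 0], [45/4, 241/16, 0], [0, 0, 1]]; det M2 = -2025/16
det M1 - det M2 = -3/2; K = -3/2 / (241/16)^2 = -384/58081


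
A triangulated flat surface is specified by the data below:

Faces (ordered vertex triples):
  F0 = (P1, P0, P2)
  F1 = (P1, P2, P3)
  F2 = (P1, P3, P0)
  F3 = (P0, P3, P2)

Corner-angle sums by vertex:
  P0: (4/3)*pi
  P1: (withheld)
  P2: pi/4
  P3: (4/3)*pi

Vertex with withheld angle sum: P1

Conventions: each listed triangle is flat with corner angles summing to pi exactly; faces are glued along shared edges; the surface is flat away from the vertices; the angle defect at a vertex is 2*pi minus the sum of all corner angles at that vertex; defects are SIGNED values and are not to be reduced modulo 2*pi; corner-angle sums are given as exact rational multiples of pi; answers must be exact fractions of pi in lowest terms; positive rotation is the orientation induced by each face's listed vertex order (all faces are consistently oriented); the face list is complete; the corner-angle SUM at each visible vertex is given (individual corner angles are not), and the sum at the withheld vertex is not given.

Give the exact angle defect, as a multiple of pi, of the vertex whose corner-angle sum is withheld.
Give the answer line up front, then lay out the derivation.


Answer: defect(P1) = (11/12)*pi

V = 4, E = 6, F = 4; chi = V - E + F = 2
Gauss-Bonnet: total defect = 2*pi*chi = 4*pi; visible defects sum to (37/12)*pi


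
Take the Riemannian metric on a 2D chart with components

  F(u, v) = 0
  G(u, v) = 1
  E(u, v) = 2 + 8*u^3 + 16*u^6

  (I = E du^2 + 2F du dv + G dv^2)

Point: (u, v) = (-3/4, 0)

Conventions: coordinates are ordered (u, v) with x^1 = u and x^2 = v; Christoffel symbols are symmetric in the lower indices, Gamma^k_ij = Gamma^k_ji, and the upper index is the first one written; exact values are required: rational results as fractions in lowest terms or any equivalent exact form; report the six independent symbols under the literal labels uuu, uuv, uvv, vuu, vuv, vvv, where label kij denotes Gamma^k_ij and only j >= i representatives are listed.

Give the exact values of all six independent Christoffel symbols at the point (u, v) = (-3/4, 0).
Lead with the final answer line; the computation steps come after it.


Answer: Gamma_uuu = -1188/377, Gamma_uuv = 0, Gamma_uvv = 0, Gamma_vuu = 0, Gamma_vuv = 0, Gamma_vvv = 0

E = 377/256, F = 0, G = 1 at the point
E_u = -297/32, E_v = 0, F_u = 0, F_v = 0, G_u = 0, G_v = 0
EG - F^2 = 377/256;  g^inv = (256/377) * [[1, 0], [0, 377/256]]
first-kind symbols [ij,l] = (1/2)(d_i g_jl + d_j g_il - d_l g_ij): [uu,u] = E_u/2 = -297/64, [uu,v] = F_u - E_v/2 = 0, [uv,u] = E_v/2 = 0, [uv,v] = G_u/2 = 0, [vv,u] = F_v - G_u/2 = 0, [vv,v] = G_v/2 = 0
Gamma^u_ij = (G*[ij,u] - F*[ij,v])/(EG - F^2), Gamma^v_ij = (E*[ij,v] - F*[ij,u])/(EG - F^2)


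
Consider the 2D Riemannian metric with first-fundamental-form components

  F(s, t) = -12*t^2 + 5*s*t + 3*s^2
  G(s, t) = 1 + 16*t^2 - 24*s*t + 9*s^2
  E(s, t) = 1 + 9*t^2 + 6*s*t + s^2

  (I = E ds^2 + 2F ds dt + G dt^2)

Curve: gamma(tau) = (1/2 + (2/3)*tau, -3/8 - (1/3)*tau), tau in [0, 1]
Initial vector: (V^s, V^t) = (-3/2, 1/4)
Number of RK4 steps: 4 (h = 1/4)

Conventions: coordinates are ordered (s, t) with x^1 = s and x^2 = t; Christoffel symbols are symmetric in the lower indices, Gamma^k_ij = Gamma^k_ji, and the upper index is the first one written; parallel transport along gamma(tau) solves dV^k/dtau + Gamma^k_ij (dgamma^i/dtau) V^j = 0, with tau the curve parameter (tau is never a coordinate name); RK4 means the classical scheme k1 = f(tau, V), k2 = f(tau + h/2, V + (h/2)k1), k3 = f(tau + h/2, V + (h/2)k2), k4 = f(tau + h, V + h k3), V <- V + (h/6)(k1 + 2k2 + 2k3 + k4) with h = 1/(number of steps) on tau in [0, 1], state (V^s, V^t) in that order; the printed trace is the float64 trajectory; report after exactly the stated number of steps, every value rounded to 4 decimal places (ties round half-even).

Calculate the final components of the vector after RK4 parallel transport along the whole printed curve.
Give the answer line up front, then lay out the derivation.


Answer: V^s = -1.4646, V^t = 0.0524

gamma'(tau) = (2/3, -1/3); f(tau, V)^k = -Gamma^k_ij(gamma(tau)) gamma'^i(tau) V^j; h = 1/4; intermediate values shown to 6 dp
curve data and Christoffel symbols at the stage parameters:
  tau = 0.000000: gamma = (0.500000, -0.375000), gamma' = (0.666667, -0.333333); Gamma_sss = -0.060150, Gamma_sst = -0.180451, Gamma_stt = 0.240602, Gamma_tss = 0.288722, Gamma_tst = 0.866165, Gamma_ttt = -1.154887
  tau = 0.125000: gamma = (0.583333, -0.416667), gamma' = (0.666667, -0.333333); Gamma_sss = -0.050821, Gamma_sst = -0.152462, Gamma_stt = 0.203282, Gamma_tss = 0.260455, Gamma_tst = 0.781366, Gamma_ttt = -1.041821
  tau = 0.250000: gamma = (0.666667, -0.458333), gamma' = (0.666667, -0.333333); Gamma_sss = -0.043735, Gamma_sst = -0.131204, Gamma_stt = 0.174938, Gamma_tss = 0.236681, Gamma_tst = 0.710044, Gamma_ttt = -0.946725
  tau = 0.375000: gamma = (0.750000, -0.500000), gamma' = (0.666667, -0.333333); Gamma_sss = -0.038217, Gamma_sst = -0.114650, Gamma_stt = 0.152866, Gamma_tss = 0.216561, Gamma_tst = 0.649682, Gamma_ttt = -0.866242
  tau = 0.500000: gamma = (0.833333, -0.541667), gamma' = (0.666667, -0.333333); Gamma_sss = -0.033825, Gamma_sst = -0.101476, Gamma_stt = 0.135302, Gamma_tss = 0.199392, Gamma_tst = 0.598175, Gamma_ttt = -0.797567
  tau = 0.625000: gamma = (0.916667, -0.583333), gamma' = (0.666667, -0.333333); Gamma_sss = -0.030265, Gamma_sst = -0.090794, Gamma_stt = 0.121059, Gamma_tss = 0.184615, Gamma_tst = 0.553846, Gamma_ttt = -0.738462
  tau = 0.750000: gamma = (1.000000, -0.625000), gamma' = (0.666667, -0.333333); Gamma_sss = -0.027330, Gamma_sst = -0.081991, Gamma_stt = 0.109322, Gamma_tss = 0.171791, Gamma_tst = 0.515373, Gamma_ttt = -0.687164
  tau = 0.875000: gamma = (1.083333, -0.666667), gamma' = (0.666667, -0.333333); Gamma_sss = -0.024877, Gamma_sst = -0.074632, Gamma_stt = 0.099510, Gamma_tss = 0.160573, Gamma_tst = 0.481719, Gamma_ttt = -0.642292
  tau = 1.000000: gamma = (1.166667, -0.708333), gamma' = (0.666667, -0.333333); Gamma_sss = -0.022801, Gamma_sst = -0.068404, Gamma_stt = 0.091206, Gamma_tss = 0.150688, Gamma_tst = 0.452063, Gamma_ttt = -0.602751
step 0: V^s = -1.5000, V^t = 0.2500
step 1: k1 = (0.080201, -0.384962), k2 = (0.059439, -0.304626), k3 = (0.061184, -0.313570), k4 = (0.046662, -0.252522); V <- V + (h/6)(k1 + 2k2 + 2k3 + k4): V^s = -1.4847, V^t = 0.1719
step 2: k1 = (0.046707, -0.252766), k2 = (0.036714, -0.208049), k3 = (0.037442, -0.212174), k4 = (0.030038, -0.177066); V <- V + (h/6)(k1 + 2k2 + 2k3 + k4): V^s = -1.4753, V^t = 0.1190
step 3: k1 = (0.030051, -0.177141), k2 = (0.024616, -0.150156), k3 = (0.024963, -0.152274), k4 = (0.020756, -0.130464); V <- V + (h/6)(k1 + 2k2 + 2k3 + k4): V^s = -1.4690, V^t = 0.0810
step 4: k1 = (0.020760, -0.130491), k2 = (0.017523, -0.113101), k3 = (0.017706, -0.114286), k4 = (0.015115, -0.099888); V <- V + (h/6)(k1 + 2k2 + 2k3 + k4): V^s = -1.4646, V^t = 0.0524


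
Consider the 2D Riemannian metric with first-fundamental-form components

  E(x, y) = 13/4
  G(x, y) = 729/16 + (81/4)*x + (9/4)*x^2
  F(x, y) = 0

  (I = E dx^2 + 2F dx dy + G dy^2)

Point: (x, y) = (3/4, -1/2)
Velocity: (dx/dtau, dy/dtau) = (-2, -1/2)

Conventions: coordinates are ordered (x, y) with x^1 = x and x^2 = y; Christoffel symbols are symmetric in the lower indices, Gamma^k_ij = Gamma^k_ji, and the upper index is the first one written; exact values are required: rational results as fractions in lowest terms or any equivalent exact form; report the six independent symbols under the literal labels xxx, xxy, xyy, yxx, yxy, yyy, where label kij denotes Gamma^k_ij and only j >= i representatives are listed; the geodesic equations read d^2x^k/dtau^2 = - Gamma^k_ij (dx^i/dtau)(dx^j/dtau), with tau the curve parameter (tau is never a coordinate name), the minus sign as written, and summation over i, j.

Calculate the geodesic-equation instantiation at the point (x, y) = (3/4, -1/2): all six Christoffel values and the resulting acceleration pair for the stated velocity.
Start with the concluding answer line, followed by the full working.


Answer: Gamma_xxx = 0, Gamma_xxy = 0, Gamma_xyy = -189/52, Gamma_yxx = 0, Gamma_yxy = 4/21, Gamma_yyy = 0; accelerations (d^2x/dtau^2, d^2y/dtau^2) = (189/208, -8/21)

E = 13/4, F = 0, G = 3969/64 at the point
E_x = 0, E_y = 0, F_x = 0, F_y = 0, G_x = 189/8, G_y = 0
EG - F^2 = 51597/256;  g^inv = (256/51597) * [[3969/64, 0], [0, 13/4]]
first-kind symbols [ij,l] = (1/2)(d_i g_jl + d_j g_il - d_l g_ij): [xx,x] = E_x/2 = 0, [xx,y] = F_x - E_y/2 = 0, [xy,x] = E_y/2 = 0, [xy,y] = G_x/2 = 189/16, [yy,x] = F_y - G_x/2 = -189/16, [yy,y] = G_y/2 = 0
Gamma^x_ij = (G*[ij,x] - F*[ij,y])/(EG - F^2), Gamma^y_ij = (E*[ij,y] - F*[ij,x])/(EG - F^2)
Gamma_xxx = 0, Gamma_xxy = 0, Gamma_xyy = -189/52, Gamma_yxx = 0, Gamma_yxy = 4/21, Gamma_yyy = 0
d^2x/dtau^2 = -(Gamma_xxx*(-2)^2 + 2*Gamma_xxy*(-2)*(-1/2) + Gamma_xyy*(-1/2)^2) = 189/208
d^2y/dtau^2 = -(Gamma_yxx*(-2)^2 + 2*Gamma_yxy*(-2)*(-1/2) + Gamma_yyy*(-1/2)^2) = -8/21


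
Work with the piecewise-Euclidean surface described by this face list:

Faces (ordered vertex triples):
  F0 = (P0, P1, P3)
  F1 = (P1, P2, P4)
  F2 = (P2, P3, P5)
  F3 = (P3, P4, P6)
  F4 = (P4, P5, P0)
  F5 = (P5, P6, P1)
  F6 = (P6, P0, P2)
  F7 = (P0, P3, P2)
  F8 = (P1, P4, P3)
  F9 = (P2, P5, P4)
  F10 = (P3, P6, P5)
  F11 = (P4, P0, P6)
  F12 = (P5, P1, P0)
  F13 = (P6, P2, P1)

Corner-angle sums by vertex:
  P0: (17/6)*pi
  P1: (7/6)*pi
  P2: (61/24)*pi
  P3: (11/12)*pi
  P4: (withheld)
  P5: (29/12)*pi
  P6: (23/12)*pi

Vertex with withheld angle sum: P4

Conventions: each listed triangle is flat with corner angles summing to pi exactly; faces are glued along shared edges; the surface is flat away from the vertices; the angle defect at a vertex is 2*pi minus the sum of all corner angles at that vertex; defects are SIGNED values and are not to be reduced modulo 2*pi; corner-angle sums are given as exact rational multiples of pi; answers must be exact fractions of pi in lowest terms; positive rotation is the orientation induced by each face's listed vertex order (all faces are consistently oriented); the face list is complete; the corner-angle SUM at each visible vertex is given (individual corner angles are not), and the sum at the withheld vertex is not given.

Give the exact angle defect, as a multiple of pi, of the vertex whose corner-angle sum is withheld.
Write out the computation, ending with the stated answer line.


V = 7, E = 21, F = 14; chi = V - E + F = 0
Gauss-Bonnet: total defect = 2*pi*chi = 0; visible defects sum to (5/24)*pi

Answer: defect(P4) = (-5/24)*pi


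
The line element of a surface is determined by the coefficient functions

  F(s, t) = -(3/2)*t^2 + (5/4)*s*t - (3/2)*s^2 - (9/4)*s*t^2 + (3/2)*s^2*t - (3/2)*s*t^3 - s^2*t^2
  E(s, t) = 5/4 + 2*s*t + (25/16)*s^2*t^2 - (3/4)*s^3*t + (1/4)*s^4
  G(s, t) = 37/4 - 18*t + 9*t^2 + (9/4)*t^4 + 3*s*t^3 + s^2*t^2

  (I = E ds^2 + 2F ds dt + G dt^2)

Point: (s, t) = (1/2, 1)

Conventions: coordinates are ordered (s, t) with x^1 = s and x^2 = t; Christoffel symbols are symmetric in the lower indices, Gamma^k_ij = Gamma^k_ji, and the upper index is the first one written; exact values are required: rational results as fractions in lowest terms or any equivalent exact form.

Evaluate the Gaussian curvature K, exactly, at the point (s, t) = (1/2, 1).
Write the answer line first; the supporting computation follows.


Answer: K = -29648/14641

E = 41/16, F = -3, G = 17/4, EG - F^2 = 121/64 at the point
E_s = 25/8, E_t = 27/16, F_s = -7/2, F_t = -7, G_s = 4, G_t = 14
E_tt = 25/32, F_st = -33/4, G_ss = 2
By Brioschi, K is (det M1 - det M2) divided by (EG - F^2) squared.
M1 = [[-E_tt/2 + F_st - G_ss/2, E_s/2, F_s - E_t/2], [F_t - G_s/2, E, F], [G_t/2, F, G]] = [[-617/64, 25/16, -139/32], [-9, 41/16, -3], [7, -3, 17/4]]; det M1 = -125497/4096
M2 = [[0, E_t/2, G_s/2], [E_t/2, E, F], [G_s/2, F, G]] = [[0, 27/32, 2], [27/32, 41/16, -3], [2, -3, 17/4]]; det M2 = -95849/4096
det M1 - det M2 = -1853/256; K = -1853/256 / (121/64)^2 = -29648/14641


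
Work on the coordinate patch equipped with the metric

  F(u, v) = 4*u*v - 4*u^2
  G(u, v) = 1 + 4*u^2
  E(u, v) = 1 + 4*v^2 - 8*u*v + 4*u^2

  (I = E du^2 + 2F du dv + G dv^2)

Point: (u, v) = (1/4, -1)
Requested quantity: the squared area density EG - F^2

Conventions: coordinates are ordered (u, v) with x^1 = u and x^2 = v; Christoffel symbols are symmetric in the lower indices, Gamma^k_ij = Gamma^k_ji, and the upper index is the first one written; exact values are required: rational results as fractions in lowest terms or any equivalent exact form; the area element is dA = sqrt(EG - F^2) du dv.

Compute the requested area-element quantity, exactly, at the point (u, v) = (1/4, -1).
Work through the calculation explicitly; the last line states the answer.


E = 29/4, F = -5/4, G = 5/4; EG - F^2 = 15/2

Answer: EG - F^2 = 15/2


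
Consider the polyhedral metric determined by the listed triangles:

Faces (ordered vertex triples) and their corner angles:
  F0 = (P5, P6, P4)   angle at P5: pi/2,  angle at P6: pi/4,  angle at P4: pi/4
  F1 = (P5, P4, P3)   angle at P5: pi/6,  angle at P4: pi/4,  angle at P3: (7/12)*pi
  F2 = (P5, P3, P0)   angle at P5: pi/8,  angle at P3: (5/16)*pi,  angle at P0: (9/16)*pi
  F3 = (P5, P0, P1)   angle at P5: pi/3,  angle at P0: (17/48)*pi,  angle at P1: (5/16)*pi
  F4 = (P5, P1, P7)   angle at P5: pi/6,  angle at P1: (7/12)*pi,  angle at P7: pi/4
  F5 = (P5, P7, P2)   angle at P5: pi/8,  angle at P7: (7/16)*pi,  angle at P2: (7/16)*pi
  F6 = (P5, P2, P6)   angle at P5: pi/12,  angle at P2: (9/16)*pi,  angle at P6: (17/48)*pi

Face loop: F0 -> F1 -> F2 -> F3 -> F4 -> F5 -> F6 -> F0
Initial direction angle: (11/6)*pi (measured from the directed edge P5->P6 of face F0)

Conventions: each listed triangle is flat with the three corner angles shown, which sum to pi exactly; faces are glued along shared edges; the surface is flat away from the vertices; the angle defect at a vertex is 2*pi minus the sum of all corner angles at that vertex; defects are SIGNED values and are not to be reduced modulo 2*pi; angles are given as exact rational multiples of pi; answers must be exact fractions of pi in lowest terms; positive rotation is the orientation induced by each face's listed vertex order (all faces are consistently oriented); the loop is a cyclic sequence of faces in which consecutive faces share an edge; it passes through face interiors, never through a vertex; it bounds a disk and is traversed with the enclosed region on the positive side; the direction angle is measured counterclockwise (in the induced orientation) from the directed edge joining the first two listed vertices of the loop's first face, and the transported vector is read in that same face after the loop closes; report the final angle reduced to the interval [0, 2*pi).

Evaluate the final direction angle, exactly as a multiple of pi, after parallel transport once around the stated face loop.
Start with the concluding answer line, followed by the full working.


Answer: final direction angle = pi/3

enclosed vertex P5: corner angles sum to (3/2)*pi, defect = 2*pi - (3/2)*pi = pi/2
by Gauss-Bonnet the loop rotates the vector by the enclosed defect sum (positive orientation, mod 2*pi)
final angle = (11/6)*pi + pi/2 = pi/3 (mod 2*pi)


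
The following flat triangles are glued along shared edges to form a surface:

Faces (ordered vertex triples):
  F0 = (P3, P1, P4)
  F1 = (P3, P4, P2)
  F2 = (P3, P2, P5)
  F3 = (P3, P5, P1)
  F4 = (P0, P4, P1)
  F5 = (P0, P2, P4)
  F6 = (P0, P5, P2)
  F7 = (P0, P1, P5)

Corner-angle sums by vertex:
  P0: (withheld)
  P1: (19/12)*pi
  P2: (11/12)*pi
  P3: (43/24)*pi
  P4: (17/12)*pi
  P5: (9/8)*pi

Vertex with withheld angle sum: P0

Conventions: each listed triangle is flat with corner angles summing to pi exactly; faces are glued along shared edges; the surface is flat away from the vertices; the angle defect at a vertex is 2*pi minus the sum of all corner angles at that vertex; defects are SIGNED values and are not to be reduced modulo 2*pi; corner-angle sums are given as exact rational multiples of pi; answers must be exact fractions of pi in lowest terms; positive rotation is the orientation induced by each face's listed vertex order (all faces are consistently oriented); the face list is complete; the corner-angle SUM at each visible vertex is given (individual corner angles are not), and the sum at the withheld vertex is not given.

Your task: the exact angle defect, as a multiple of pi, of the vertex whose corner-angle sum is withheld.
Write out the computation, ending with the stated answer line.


V = 6, E = 12, F = 8; chi = V - E + F = 2
Gauss-Bonnet: total defect = 2*pi*chi = 4*pi; visible defects sum to (19/6)*pi

Answer: defect(P0) = (5/6)*pi


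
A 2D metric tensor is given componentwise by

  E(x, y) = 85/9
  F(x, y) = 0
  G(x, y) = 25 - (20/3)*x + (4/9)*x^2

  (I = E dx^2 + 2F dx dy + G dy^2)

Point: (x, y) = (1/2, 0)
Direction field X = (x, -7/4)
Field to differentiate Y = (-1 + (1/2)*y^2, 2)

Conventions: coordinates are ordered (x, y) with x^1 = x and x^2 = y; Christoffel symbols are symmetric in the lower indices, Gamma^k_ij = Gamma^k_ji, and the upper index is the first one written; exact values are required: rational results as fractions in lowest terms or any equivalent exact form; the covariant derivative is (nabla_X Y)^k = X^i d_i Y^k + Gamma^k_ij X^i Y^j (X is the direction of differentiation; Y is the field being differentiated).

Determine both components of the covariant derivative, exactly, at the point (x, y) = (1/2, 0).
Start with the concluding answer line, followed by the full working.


Answer: (nabla_X Y)^x = -98/85, (nabla_X Y)^y = -11/28

E = 85/9, F = 0, G = 196/9 at the point
E_x = 0, E_y = 0, F_x = 0, F_y = 0, G_x = -56/9, G_y = 0
EG - F^2 = 16660/81;  g^inv = (81/16660) * [[196/9, 0], [0, 85/9]]
first-kind symbols [ij,l] = (1/2)(d_i g_jl + d_j g_il - d_l g_ij): [xx,x] = E_x/2 = 0, [xx,y] = F_x - E_y/2 = 0, [xy,x] = E_y/2 = 0, [xy,y] = G_x/2 = -28/9, [yy,x] = F_y - G_x/2 = 28/9, [yy,y] = G_y/2 = 0
Gamma^x_ij = (G*[ij,x] - F*[ij,y])/(EG - F^2), Gamma^y_ij = (E*[ij,y] - F*[ij,x])/(EG - F^2)
Gamma_xxx = 0, Gamma_xxy = 0, Gamma_xyy = 28/85, Gamma_yxx = 0, Gamma_yxy = -1/7, Gamma_yyy = 0
X = (1/2, -7/4), Y = (-1, 2) at the point


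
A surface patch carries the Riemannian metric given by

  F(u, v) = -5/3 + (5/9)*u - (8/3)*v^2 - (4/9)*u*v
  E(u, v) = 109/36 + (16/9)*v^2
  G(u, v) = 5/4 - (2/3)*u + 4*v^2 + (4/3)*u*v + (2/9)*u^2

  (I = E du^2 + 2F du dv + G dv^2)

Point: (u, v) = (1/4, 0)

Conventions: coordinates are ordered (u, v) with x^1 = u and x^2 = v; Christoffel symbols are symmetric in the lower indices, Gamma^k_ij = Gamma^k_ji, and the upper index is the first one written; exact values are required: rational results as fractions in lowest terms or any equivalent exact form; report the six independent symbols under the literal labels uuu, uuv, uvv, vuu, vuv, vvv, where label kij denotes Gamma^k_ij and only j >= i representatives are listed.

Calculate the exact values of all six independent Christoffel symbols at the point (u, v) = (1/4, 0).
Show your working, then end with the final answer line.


E = 109/36, F = -55/36, G = 79/72 at the point
E_u = 0, E_v = 0, F_u = 5/9, F_v = -1/9, G_u = -5/9, G_v = 1/3
EG - F^2 = 2561/2592;  g^inv = (2592/2561) * [[79/72, 55/36], [55/36, 109/36]]
first-kind symbols [ij,l] = (1/2)(d_i g_jl + d_j g_il - d_l g_ij): [uu,u] = E_u/2 = 0, [uu,v] = F_u - E_v/2 = 5/9, [uv,u] = E_v/2 = 0, [uv,v] = G_u/2 = -5/18, [vv,u] = F_v - G_u/2 = 1/6, [vv,v] = G_v/2 = 1/6
Gamma^u_ij = (G*[ij,u] - F*[ij,v])/(EG - F^2), Gamma^v_ij = (E*[ij,v] - F*[ij,u])/(EG - F^2)

Answer: Gamma_uuu = 2200/2561, Gamma_uuv = -1100/2561, Gamma_uvv = 1134/2561, Gamma_vuu = 4360/2561, Gamma_vuv = -2180/2561, Gamma_vvv = 1968/2561
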